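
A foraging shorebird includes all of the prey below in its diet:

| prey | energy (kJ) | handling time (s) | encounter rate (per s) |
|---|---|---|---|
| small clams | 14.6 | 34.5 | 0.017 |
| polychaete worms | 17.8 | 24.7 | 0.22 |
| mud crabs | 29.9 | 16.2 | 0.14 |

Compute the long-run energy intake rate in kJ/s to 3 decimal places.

Energy encountered per unit search time: 0.017×14.6 + 0.22×17.8 + 0.14×29.9 = 8.35 kJ/s.
Handling time per unit search time: 0.017×34.5 + 0.22×24.7 + 0.14×16.2 = 8.289.
Rate = 8.35/(1 + 8.289) = 0.899 kJ/s.

0.899 kJ/s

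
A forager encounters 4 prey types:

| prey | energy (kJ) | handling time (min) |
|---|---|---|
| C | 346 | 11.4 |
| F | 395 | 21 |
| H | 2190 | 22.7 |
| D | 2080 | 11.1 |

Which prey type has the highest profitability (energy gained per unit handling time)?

In descending order of E/h:
D: 2080/11.1 = 187 kJ/min
H: 2190/22.7 = 96.5 kJ/min
C: 346/11.4 = 30.4 kJ/min
F: 395/21 = 18.8 kJ/min

D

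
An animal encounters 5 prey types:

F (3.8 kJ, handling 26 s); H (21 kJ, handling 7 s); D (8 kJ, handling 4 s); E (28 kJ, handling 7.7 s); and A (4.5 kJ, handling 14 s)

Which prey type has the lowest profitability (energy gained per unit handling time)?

Profitability E/h (kJ/s): F = 3.8/26 = 0.146, H = 21/7 = 3, D = 8/4 = 2, E = 28/7.7 = 3.64, A = 4.5/14 = 0.321.
Ranked: E > H > D > A > F.

F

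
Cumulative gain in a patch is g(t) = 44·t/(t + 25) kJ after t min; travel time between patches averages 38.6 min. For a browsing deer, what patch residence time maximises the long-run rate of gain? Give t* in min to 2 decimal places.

31.06 min

Maximise g(t)/(T+t): set derivative to zero → g'(t)(T+t) = g(t).
g'(t) = 44·25/(t + 25)². Setting 44·25/(t+25)² = 44t/[(t+25)(38.6+t)] gives 25(38.6+t) = t(t+25), so t² = 25×38.6 = 965.
t* = √965 = 31.06 min.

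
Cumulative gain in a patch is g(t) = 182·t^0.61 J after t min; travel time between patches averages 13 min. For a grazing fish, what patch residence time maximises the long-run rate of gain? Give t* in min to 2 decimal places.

20.33 min

Optimal t* satisfies g'(t*) = g(t*)/(T + t*).
g'(t) = 0.61·182·t^-0.39. Setting 0.61·182·t^-0.39 = 182·t^0.61/(13+t) gives 0.61(13+t) = t, so 0.39·t = 0.61×13.
t* = 0.61×13/0.39 = 20.33 min.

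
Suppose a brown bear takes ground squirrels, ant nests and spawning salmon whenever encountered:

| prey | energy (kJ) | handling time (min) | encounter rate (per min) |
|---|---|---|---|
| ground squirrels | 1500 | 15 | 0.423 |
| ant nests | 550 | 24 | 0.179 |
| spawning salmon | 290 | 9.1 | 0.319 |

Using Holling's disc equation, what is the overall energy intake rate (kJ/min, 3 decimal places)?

56.756 kJ/min

R = (0.423×1500 + 0.179×550 + 0.319×290) / (1 + 0.423×15 + 0.179×24 + 0.319×9.1) = 825.5/14.54 = 56.76 kJ/min.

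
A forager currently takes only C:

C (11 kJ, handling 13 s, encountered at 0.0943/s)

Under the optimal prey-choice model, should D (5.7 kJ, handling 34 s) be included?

Current rate: (0.0943×11)/(1 + 0.0943×13) = 0.466 kJ/s.
Profitability of D: 5.7/34 = 0.1676 kJ/s.
0.1676 < 0.466, so adding D would lower the average — exclude it.

No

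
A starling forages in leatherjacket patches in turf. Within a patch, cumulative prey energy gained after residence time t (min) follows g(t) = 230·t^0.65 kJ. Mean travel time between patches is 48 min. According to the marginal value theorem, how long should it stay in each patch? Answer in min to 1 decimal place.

89.1 min

Optimal t* satisfies g'(t*) = g(t*)/(T + t*).
g'(t) = 0.65·230·t^-0.35. Setting 0.65·230·t^-0.35 = 230·t^0.65/(48+t) gives 0.65(48+t) = t, so 0.35·t = 0.65×48.
t* = 0.65×48/0.35 = 89.14 min.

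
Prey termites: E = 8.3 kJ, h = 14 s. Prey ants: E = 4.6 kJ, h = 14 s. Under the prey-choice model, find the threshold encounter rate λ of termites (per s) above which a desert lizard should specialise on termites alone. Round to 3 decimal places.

The zero-one rule: include ants iff E₂/h₂ > λE₁/(1+λh₁). Equality gives the switch point.
λE₁h₂ = E₂ + λE₂h₁ ⇒ λ = E₂/(E₁h₂ − E₂h₁) = 4.6/(116.2 − 64.4) = 0.0888 per s.

0.089 per s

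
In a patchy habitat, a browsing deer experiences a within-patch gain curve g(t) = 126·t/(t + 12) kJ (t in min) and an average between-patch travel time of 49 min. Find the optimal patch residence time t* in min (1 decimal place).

Maximise g(t)/(T+t): set derivative to zero → g'(t)(T+t) = g(t).
g'(t) = 126·12/(t + 12)². Setting 126·12/(t+12)² = 126t/[(t+12)(49+t)] gives 12(49+t) = t(t+12), so t² = 12×49 = 588.
t* = √588 = 24.25 min.

24.2 min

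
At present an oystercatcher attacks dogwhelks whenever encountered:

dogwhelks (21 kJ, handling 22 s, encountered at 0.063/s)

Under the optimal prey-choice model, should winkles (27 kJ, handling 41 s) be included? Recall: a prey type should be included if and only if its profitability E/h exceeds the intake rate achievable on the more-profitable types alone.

Yes

Intake rate on the current diet: R = (0.063×21) / (1 + 0.063×22) = 1.323/2.386 = 0.5545 kJ/s.
Profitability of winkles: 27/41 = 0.6585 kJ/s.
Since 0.6585 > R, including winkles increases the long-run rate.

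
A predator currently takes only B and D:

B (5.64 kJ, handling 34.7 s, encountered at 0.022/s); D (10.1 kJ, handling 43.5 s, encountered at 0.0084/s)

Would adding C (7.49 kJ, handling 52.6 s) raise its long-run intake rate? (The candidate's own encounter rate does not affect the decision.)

Current rate: (0.022×5.64 + 0.0084×10.1)/(1 + 0.022×34.7 + 0.0084×43.5) = 0.09814 kJ/s.
C: E/h = 7.49/52.6 = 0.1424 kJ/s.
Since 0.1424 > R, including C increases the long-run rate.

Yes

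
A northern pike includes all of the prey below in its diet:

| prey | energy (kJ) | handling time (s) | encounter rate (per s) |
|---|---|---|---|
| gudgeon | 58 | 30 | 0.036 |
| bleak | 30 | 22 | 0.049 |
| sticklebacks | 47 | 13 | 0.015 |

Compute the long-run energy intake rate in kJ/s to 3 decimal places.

1.271 kJ/s

Energy encountered per unit search time: 0.036×58 + 0.049×30 + 0.015×47 = 4.263 kJ/s.
Handling time per unit search time: 0.036×30 + 0.049×22 + 0.015×13 = 2.353.
Rate = 4.263/(1 + 2.353) = 1.271 kJ/s.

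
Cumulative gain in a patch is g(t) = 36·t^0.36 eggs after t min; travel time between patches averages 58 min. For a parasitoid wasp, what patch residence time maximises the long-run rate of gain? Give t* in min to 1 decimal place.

Maximise g(t)/(T+t): set derivative to zero → g'(t)(T+t) = g(t).
g'(t) = 0.36·36·t^-0.64. Setting 0.36·36·t^-0.64 = 36·t^0.36/(58+t) gives 0.36(58+t) = t, so 0.64·t = 0.36×58.
t* = 0.36×58/0.64 = 32.62 min.

32.6 min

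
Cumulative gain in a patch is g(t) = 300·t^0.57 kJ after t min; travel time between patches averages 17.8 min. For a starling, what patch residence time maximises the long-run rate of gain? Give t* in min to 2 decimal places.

23.60 min

By the marginal value theorem, leave when the instantaneous gain rate g'(t) equals the habitat-wide average g(t)/(T + t).
g'(t) = 0.57·300·t^-0.43. Setting 0.57·300·t^-0.43 = 300·t^0.57/(17.8+t) gives 0.57(17.8+t) = t, so 0.43·t = 0.57×17.8.
t* = 0.57×17.8/0.43 = 23.6 min.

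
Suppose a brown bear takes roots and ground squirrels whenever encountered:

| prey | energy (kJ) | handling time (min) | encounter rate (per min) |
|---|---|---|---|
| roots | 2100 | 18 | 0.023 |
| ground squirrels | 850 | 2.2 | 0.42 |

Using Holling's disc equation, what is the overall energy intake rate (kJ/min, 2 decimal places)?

R = Σλ_iE_i / (1 + Σλ_ih_i)
Numerator: 0.023×2100 + 0.42×850 = 405.3
Denominator: 1 + 0.023×18 + 0.42×2.2 = 2.338
R = 405.3/2.338 = 173.4 kJ/min

173.35 kJ/min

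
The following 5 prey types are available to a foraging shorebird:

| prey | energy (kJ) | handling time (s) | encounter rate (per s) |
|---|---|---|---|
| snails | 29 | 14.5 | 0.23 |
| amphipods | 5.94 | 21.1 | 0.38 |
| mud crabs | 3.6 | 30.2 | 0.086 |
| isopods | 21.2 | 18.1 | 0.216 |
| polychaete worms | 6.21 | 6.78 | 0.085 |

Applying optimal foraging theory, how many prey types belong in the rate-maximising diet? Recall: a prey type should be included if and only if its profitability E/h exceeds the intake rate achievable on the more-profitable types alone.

E/h in descending order: snails 2, isopods 1.17, polychaete worms 0.916, amphipods 0.282, mud crabs 0.119 kJ/s. The optimal diet is the largest prefix of this list for which every included type satisfies E_i/h_i > R on the types above it.
Rate on top 1: 1.539. isopods: 1.17 < 1.539 → exclude; stop.
Optimal diet: snails — 1 of 5 types.

1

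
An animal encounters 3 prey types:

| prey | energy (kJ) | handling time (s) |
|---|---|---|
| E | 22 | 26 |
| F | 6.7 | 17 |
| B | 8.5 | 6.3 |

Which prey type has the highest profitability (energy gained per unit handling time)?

Profitability E/h (kJ/s): E = 22/26 = 0.846, F = 6.7/17 = 0.394, B = 8.5/6.3 = 1.35.
Ranked: B > E > F.

B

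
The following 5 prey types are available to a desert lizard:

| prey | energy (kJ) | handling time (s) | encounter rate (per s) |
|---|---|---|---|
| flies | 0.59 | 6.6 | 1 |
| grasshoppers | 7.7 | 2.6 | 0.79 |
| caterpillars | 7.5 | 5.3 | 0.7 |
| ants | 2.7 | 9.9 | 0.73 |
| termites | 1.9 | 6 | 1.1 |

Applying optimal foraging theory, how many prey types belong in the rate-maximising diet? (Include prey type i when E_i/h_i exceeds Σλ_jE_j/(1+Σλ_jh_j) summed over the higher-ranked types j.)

E/h in descending order: grasshoppers 2.96, caterpillars 1.42, termites 0.317, ants 0.273, flies 0.0894 kJ/s. The optimal diet is the largest prefix of this list for which every included type satisfies E_i/h_i > R on the types above it.
Rate on top 1: 1.992. caterpillars: 1.42 < 1.992 → exclude; stop.
Optimal diet: grasshoppers — 1 of 5 types.

1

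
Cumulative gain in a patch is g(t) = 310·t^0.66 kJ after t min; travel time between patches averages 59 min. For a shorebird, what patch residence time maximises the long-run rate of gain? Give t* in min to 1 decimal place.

Optimal t* satisfies g'(t*) = g(t*)/(T + t*).
g'(t) = 0.66·310·t^-0.34. Setting 0.66·310·t^-0.34 = 310·t^0.66/(59+t) gives 0.66(59+t) = t, so 0.34·t = 0.66×59.
t* = 0.66×59/0.34 = 114.5 min.

114.5 min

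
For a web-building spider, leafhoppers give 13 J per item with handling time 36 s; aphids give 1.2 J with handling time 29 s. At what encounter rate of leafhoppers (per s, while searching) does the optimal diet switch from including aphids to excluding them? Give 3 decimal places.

Drop aphids once their profitability E₂/h₂ falls below the rate achievable on leafhoppers alone: E₂/h₂ = λE₁/(1 + λh₁).
Solve for λ: λE₁h₂ = E₂(1 + λh₁) → λ(E₁h₂ − E₂h₁) = E₂ → λ = E₂/(E₁h₂ − E₂h₁).
λ = 1.2/(13×29 − 1.2×36) = 1.2/333.8 = 0.003595 per s.

0.004 per s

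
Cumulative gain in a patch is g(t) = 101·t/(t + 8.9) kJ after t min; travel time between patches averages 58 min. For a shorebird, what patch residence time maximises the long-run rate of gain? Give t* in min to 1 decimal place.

Maximise g(t)/(T+t): set derivative to zero → g'(t)(T+t) = g(t).
g'(t) = 101·8.9/(t + 8.9)². Setting 101·8.9/(t+8.9)² = 101t/[(t+8.9)(58+t)] gives 8.9(58+t) = t(t+8.9), so t² = 8.9×58 = 516.2.
t* = √516.2 = 22.72 min.

22.7 min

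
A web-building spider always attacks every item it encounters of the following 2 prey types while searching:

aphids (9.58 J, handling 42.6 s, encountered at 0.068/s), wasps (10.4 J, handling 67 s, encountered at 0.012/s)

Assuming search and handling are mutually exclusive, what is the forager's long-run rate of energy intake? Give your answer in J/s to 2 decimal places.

0.17 J/s

Energy encountered per unit search time: 0.068×9.58 + 0.012×10.4 = 0.7762 J/s.
Handling time per unit search time: 0.068×42.6 + 0.012×67 = 3.701.
Rate = 0.7762/(1 + 3.701) = 0.1651 J/s.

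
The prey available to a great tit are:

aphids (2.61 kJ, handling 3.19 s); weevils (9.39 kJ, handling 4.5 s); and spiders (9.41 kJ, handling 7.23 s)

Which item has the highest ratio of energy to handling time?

In descending order of E/h:
weevils: 9.39/4.5 = 2.09 kJ/s
spiders: 9.41/7.23 = 1.3 kJ/s
aphids: 2.61/3.19 = 0.818 kJ/s

weevils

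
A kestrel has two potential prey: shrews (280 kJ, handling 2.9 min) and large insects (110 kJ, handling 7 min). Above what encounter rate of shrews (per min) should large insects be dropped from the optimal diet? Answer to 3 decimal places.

0.067 per min

Drop large insects once their profitability E₂/h₂ falls below the rate achievable on shrews alone: E₂/h₂ = λE₁/(1 + λh₁).
Solve for λ: λE₁h₂ = E₂(1 + λh₁) → λ(E₁h₂ − E₂h₁) = E₂ → λ = E₂/(E₁h₂ − E₂h₁).
λ = 110/(280×7 − 110×2.9) = 110/1641 = 0.06703 per min.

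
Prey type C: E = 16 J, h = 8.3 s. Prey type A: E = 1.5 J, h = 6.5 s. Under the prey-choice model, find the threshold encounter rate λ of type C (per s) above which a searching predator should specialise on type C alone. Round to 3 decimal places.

The zero-one rule: include type A iff E₂/h₂ > λE₁/(1+λh₁). Equality gives the switch point.
λE₁h₂ = E₂ + λE₂h₁ ⇒ λ = E₂/(E₁h₂ − E₂h₁) = 1.5/(104 − 12.45) = 0.01638 per s.

0.016 per s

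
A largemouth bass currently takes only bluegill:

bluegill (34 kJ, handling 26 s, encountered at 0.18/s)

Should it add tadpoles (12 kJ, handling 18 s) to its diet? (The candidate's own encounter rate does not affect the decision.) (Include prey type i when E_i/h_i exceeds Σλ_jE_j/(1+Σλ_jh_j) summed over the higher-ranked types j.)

No

Current rate: (0.18×34)/(1 + 0.18×26) = 1.077 kJ/s.
tadpoles: E/h = 12/18 = 0.6667 kJ/s.
0.6667 < 1.077, so adding tadpoles would lower the average — exclude it.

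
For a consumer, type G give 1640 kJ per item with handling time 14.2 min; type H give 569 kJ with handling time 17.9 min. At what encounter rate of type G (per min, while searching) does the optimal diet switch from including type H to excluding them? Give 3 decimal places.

Drop type H once their profitability E₂/h₂ falls below the rate achievable on type G alone: E₂/h₂ = λE₁/(1 + λh₁).
Solve for λ: λE₁h₂ = E₂(1 + λh₁) → λ(E₁h₂ − E₂h₁) = E₂ → λ = E₂/(E₁h₂ − E₂h₁).
λ = 569/(1640×17.9 − 569×14.2) = 569/2.128e+04 = 0.02674 per min.

0.027 per min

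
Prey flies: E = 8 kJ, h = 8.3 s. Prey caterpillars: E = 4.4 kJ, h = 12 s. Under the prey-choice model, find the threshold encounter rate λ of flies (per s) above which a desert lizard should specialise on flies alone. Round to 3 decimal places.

0.074 per s

At the threshold, the rate on flies alone equals the profitability of caterpillars: λ·8/(1 + λ·8.3) = 4.4/12 = 0.3667.
Rearranging, λ(8 − 0.3667×8.3) = 0.3667, so λ = 0.3667/4.957 = 0.07397 per s.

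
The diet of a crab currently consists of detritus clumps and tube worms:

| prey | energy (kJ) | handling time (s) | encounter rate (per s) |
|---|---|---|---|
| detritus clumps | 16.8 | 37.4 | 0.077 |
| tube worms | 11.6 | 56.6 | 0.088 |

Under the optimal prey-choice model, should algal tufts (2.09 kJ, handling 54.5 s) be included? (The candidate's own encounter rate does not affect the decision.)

No

Current rate: (0.077×16.8 + 0.088×11.6)/(1 + 0.077×37.4 + 0.088×56.6) = 0.2612 kJ/s.
algal tufts: E/h = 2.09/54.5 = 0.03835 kJ/s.
0.03835 < 0.2612, so adding algal tufts would lower the average — exclude it.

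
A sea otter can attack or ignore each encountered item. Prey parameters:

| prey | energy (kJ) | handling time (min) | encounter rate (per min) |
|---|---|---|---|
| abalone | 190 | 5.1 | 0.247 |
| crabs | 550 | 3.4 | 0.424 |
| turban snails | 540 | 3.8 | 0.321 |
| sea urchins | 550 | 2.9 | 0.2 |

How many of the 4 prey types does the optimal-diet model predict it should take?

Rank by E/h (kJ/min): sea urchins 190, crabs 162, turban snails 142, abalone 37.3. Include each in turn until the next type's E/h falls below the running intake rate.
Rate on top 1: 69.62. crabs: 162 > 69.62 → include.
Rate on top 2: 113.6. turban snails: 142 > 113.6 → include.
Rate on top 3: 121.8. abalone: 37.3 < 121.8 → exclude; stop.
Optimal diet: sea urchins, crabs, turban snails — 3 of 4 types.

3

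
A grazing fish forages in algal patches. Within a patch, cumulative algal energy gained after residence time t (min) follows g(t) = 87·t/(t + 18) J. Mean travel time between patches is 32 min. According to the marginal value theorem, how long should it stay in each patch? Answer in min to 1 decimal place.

Maximise g(t)/(T+t): set derivative to zero → g'(t)(T+t) = g(t).
g'(t) = 87·18/(t + 18)². Setting 87·18/(t+18)² = 87t/[(t+18)(32+t)] gives 18(32+t) = t(t+18), so t² = 18×32 = 576.
t* = √576 = 24 min.

24.0 min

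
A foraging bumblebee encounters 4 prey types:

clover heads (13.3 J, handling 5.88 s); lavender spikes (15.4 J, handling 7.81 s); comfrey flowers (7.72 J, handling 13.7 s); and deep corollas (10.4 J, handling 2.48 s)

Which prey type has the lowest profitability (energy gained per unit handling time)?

comfrey flowers

In descending order of E/h:
deep corollas: 10.4/2.48 = 4.19 J/s
clover heads: 13.3/5.88 = 2.26 J/s
lavender spikes: 15.4/7.81 = 1.97 J/s
comfrey flowers: 7.72/13.7 = 0.564 J/s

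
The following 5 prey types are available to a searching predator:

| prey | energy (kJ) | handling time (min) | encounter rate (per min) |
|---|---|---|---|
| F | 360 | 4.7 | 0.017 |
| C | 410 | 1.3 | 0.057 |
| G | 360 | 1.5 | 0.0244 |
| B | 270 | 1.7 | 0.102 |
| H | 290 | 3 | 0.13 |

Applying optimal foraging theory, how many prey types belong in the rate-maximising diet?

Rank by E/h (kJ/min): C 315, G 240, B 159, H 96.7, F 76.6. Include each in turn until the next type's E/h falls below the running intake rate.
Rate on top 1: 21.76. G: 240 > 21.76 → include.
Rate on top 2: 28.95. B: 159 > 28.95 → include.
Rate on top 3: 46.49. H: 96.7 > 46.49 → include.
Rate on top 4: 58.18. F: 76.6 > 58.18 → include.
Optimal diet: C, G, B, H, F — 5 of 5 types.

5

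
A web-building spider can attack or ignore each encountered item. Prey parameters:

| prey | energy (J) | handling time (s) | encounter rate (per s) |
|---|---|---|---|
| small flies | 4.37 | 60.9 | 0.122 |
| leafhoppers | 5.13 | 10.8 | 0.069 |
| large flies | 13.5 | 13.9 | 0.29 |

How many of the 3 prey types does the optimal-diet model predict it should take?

1

Profitabilities (E/h, J/s): large flies 0.971, leafhoppers 0.475, small flies 0.0718. Add prey in this order while the next type's profitability exceeds the intake rate on those already taken.
Rate on top 1: 0.7782. leafhoppers: 0.475 < 0.7782 → exclude; stop.
Optimal diet: large flies — 1 of 3 types.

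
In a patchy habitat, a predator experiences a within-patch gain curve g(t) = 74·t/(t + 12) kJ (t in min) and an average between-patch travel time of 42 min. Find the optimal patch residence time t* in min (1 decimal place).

Maximise g(t)/(T+t): set derivative to zero → g'(t)(T+t) = g(t).
g'(t) = 74·12/(t + 12)². Setting 74·12/(t+12)² = 74t/[(t+12)(42+t)] gives 12(42+t) = t(t+12), so t² = 12×42 = 504.
t* = √504 = 22.45 min.

22.4 min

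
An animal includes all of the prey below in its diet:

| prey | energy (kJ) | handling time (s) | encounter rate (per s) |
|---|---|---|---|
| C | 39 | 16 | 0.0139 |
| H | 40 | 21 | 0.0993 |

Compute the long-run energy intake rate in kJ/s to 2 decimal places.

Energy encountered per unit search time: 0.0139×39 + 0.0993×40 = 4.514 kJ/s.
Handling time per unit search time: 0.0139×16 + 0.0993×21 = 2.308.
Rate = 4.514/(1 + 2.308) = 1.365 kJ/s.

1.36 kJ/s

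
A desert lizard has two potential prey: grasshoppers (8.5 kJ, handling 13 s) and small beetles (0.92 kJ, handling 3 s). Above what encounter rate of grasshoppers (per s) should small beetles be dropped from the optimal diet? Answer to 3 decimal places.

The zero-one rule: include small beetles iff E₂/h₂ > λE₁/(1+λh₁). Equality gives the switch point.
λE₁h₂ = E₂ + λE₂h₁ ⇒ λ = E₂/(E₁h₂ − E₂h₁) = 0.92/(25.5 − 11.96) = 0.06795 per s.

0.068 per s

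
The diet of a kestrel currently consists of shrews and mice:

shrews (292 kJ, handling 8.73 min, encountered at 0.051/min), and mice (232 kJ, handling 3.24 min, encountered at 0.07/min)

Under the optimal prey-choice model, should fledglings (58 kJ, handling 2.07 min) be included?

Yes

Intake rate on the current diet: R = (0.051×292 + 0.07×232) / (1 + 0.051×8.73 + 0.07×3.24) = 31.13/1.672 = 18.62 kJ/min.
Profitability of fledglings: 58/2.07 = 28.02 kJ/min.
28.02 > 18.62, so adding fledglings raises the average — include it.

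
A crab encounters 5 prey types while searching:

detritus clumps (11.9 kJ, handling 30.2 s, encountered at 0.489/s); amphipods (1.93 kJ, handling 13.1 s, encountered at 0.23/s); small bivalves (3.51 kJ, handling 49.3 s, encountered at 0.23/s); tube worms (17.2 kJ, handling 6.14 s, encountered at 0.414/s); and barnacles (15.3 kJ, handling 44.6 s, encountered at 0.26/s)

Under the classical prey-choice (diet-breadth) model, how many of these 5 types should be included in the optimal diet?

1

Rank by E/h (kJ/s): tube worms 2.8, detritus clumps 0.394, barnacles 0.343, amphipods 0.147, small bivalves 0.0712. Include each in turn until the next type's E/h falls below the running intake rate.
Rate on top 1: 2.01. detritus clumps: 0.394 < 2.01 → exclude; stop.
Optimal diet: tube worms — 1 of 5 types.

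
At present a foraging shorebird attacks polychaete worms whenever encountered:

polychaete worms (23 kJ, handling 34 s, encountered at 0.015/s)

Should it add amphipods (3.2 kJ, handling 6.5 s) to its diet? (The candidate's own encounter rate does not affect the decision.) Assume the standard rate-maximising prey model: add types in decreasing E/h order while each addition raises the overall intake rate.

Current rate: (0.015×23)/(1 + 0.015×34) = 0.2285 kJ/s.
amphipods: E/h = 3.2/6.5 = 0.4923 kJ/s.
0.4923 > 0.2285, so adding amphipods raises the average — include it.

Yes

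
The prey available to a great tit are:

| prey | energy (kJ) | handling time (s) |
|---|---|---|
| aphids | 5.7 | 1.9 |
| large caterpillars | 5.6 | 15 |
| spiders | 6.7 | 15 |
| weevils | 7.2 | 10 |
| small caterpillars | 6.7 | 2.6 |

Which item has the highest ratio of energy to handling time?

In descending order of E/h:
aphids: 5.7/1.9 = 3 kJ/s
small caterpillars: 6.7/2.6 = 2.58 kJ/s
weevils: 7.2/10 = 0.72 kJ/s
spiders: 6.7/15 = 0.447 kJ/s
large caterpillars: 5.6/15 = 0.373 kJ/s

aphids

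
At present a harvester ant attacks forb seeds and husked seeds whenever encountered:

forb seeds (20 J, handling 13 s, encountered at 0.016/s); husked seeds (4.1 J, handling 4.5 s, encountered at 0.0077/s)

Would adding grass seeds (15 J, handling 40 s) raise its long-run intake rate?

Current rate: (0.016×20 + 0.0077×4.1)/(1 + 0.016×13 + 0.0077×4.5) = 0.2829 J/s.
Profitability of grass seeds: 15/40 = 0.375 J/s.
Since 0.375 > R, including grass seeds increases the long-run rate.

Yes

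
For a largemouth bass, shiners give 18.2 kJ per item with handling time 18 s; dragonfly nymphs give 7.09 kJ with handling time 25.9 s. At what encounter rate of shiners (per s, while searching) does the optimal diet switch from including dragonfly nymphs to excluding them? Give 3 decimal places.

The zero-one rule: include dragonfly nymphs iff E₂/h₂ > λE₁/(1+λh₁). Equality gives the switch point.
λE₁h₂ = E₂ + λE₂h₁ ⇒ λ = E₂/(E₁h₂ − E₂h₁) = 7.09/(471.4 − 127.6) = 0.02062 per s.

0.021 per s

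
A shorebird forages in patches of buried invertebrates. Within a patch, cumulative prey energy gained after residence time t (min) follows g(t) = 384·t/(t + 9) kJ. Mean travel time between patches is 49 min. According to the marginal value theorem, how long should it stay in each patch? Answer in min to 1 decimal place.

Maximise g(t)/(T+t): set derivative to zero → g'(t)(T+t) = g(t).
g'(t) = 384·9/(t + 9)². Setting 384·9/(t+9)² = 384t/[(t+9)(49+t)] gives 9(49+t) = t(t+9), so t² = 9×49 = 441.
t* = √441 = 21 min.

21.0 min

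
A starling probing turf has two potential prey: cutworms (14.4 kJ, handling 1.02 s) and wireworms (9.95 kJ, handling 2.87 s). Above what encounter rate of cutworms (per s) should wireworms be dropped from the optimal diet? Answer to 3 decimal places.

The zero-one rule: include wireworms iff E₂/h₂ > λE₁/(1+λh₁). Equality gives the switch point.
λE₁h₂ = E₂ + λE₂h₁ ⇒ λ = E₂/(E₁h₂ − E₂h₁) = 9.95/(41.33 − 10.15) = 0.3191 per s.

0.319 per s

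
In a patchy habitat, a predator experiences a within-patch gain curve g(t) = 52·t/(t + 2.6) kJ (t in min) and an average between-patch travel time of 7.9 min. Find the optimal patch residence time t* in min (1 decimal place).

4.5 min

Maximise g(t)/(T+t): set derivative to zero → g'(t)(T+t) = g(t).
g'(t) = 52·2.6/(t + 2.6)². Setting 52·2.6/(t+2.6)² = 52t/[(t+2.6)(7.9+t)] gives 2.6(7.9+t) = t(t+2.6), so t² = 2.6×7.9 = 20.54.
t* = √20.54 = 4.532 min.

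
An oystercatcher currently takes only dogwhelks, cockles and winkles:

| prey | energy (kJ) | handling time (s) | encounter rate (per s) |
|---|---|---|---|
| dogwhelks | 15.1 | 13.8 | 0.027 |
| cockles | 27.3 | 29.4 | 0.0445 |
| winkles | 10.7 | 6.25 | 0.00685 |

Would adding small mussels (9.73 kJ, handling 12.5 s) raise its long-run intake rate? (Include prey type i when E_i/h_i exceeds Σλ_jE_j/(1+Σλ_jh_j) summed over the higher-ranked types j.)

On dogwhelks, cockles and winkles alone, R = ΣλE/(1+Σλh) = 1.696/2.724 = 0.6226 kJ/s.
small mussels: E/h = 9.73/12.5 = 0.7784 kJ/s.
0.7784 > 0.6226, so adding small mussels raises the average — include it.

Yes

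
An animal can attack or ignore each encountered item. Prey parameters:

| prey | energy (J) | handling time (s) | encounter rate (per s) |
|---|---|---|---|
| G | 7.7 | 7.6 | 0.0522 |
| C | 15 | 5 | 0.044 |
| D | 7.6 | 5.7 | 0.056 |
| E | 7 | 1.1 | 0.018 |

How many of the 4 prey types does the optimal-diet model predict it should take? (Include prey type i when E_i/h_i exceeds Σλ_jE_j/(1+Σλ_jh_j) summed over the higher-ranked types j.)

4

Rank by E/h (J/s): E 6.36, C 3, D 1.33, G 1.01. Include each in turn until the next type's E/h falls below the running intake rate.
Rate on top 1: 0.1236. C: 3 > 0.1236 → include.
Rate on top 2: 0.634. D: 1.33 > 0.634 → include.
Rate on top 3: 0.7772. G: 1.01 > 0.7772 → include.
Optimal diet: E, C, D, G — 4 of 4 types.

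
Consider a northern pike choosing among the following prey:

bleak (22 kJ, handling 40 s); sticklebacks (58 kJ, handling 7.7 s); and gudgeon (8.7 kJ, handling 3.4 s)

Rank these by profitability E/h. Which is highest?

Profitability E/h (kJ/s): bleak = 22/40 = 0.55, sticklebacks = 58/7.7 = 7.53, gudgeon = 8.7/3.4 = 2.56.
Ranked: sticklebacks > gudgeon > bleak.

sticklebacks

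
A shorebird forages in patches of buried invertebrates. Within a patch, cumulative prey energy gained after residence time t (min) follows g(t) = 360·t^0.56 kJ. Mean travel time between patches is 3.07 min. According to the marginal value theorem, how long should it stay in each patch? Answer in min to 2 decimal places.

Maximise g(t)/(T+t): set derivative to zero → g'(t)(T+t) = g(t).
g'(t) = 0.56·360·t^-0.44. Setting 0.56·360·t^-0.44 = 360·t^0.56/(3.07+t) gives 0.56(3.07+t) = t, so 0.44·t = 0.56×3.07.
t* = 0.56×3.07/0.44 = 3.907 min.

3.91 min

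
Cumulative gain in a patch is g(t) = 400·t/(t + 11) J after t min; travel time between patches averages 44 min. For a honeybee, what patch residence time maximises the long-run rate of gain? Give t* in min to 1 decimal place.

Maximise g(t)/(T+t): set derivative to zero → g'(t)(T+t) = g(t).
g'(t) = 400·11/(t + 11)². Setting 400·11/(t+11)² = 400t/[(t+11)(44+t)] gives 11(44+t) = t(t+11), so t² = 11×44 = 484.
t* = √484 = 22 min.

22.0 min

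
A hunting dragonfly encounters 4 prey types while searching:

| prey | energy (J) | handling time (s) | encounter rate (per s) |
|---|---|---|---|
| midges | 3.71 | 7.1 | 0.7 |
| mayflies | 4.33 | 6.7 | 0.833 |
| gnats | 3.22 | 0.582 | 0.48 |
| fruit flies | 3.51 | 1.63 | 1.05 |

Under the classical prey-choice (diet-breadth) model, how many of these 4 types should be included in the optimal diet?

E/h in descending order: gnats 5.53, fruit flies 2.15, mayflies 0.646, midges 0.523 J/s. The optimal diet is the largest prefix of this list for which every included type satisfies E_i/h_i > R on the types above it.
Rate on top 1: 1.208. fruit flies: 2.15 > 1.208 → include.
Rate on top 2: 1.749. mayflies: 0.646 < 1.749 → exclude; stop.
Optimal diet: gnats, fruit flies — 2 of 4 types.

2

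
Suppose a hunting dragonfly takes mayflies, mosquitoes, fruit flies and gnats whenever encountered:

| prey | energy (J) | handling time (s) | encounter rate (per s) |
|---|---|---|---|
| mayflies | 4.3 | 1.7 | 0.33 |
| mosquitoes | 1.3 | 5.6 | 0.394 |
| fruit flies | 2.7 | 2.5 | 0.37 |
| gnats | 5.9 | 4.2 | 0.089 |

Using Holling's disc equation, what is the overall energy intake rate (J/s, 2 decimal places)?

R = Σλ_iE_i / (1 + Σλ_ih_i)
Numerator: 0.33×4.3 + 0.394×1.3 + 0.37×2.7 + 0.089×5.9 = 3.455
Denominator: 1 + 0.33×1.7 + 0.394×5.6 + 0.37×2.5 + 0.089×4.2 = 5.066
R = 3.455/5.066 = 0.682 J/s

0.68 J/s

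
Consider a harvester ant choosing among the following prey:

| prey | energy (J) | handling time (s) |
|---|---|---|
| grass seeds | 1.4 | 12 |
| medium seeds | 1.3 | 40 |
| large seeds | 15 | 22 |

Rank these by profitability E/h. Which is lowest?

medium seeds

Profitability E/h (J/s): grass seeds = 1.4/12 = 0.117, medium seeds = 1.3/40 = 0.0325, large seeds = 15/22 = 0.682.
Ranked: large seeds > grass seeds > medium seeds.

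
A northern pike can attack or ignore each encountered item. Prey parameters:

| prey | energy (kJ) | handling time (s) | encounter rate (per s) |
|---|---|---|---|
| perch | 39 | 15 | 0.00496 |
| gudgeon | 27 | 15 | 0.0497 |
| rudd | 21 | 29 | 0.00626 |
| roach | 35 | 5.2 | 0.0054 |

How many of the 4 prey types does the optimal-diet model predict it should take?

3

E/h in descending order: roach 6.73, perch 2.6, gudgeon 1.8, rudd 0.724 kJ/s. The optimal diet is the largest prefix of this list for which every included type satisfies E_i/h_i > R on the types above it.
Rate on top 1: 0.1838. perch: 2.6 > 0.1838 → include.
Rate on top 2: 0.3469. gudgeon: 1.8 > 0.3469 → include.
Rate on top 3: 0.9331. rudd: 0.724 < 0.9331 → exclude; stop.
Optimal diet: roach, perch, gudgeon — 3 of 4 types.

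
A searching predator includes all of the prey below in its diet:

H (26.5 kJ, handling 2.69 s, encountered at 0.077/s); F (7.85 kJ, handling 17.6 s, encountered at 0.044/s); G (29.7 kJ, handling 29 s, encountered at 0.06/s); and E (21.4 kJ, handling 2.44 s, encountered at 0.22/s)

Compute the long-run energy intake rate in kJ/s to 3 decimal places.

2.084 kJ/s

R = (0.077×26.5 + 0.044×7.85 + 0.06×29.7 + 0.22×21.4) / (1 + 0.077×2.69 + 0.044×17.6 + 0.06×29 + 0.22×2.44) = 8.876/4.258 = 2.084 kJ/s.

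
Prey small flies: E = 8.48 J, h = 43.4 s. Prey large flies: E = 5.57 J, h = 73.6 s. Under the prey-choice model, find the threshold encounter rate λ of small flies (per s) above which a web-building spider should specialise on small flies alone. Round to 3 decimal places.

Drop large flies once their profitability E₂/h₂ falls below the rate achievable on small flies alone: E₂/h₂ = λE₁/(1 + λh₁).
Solve for λ: λE₁h₂ = E₂(1 + λh₁) → λ(E₁h₂ − E₂h₁) = E₂ → λ = E₂/(E₁h₂ − E₂h₁).
λ = 5.57/(8.48×73.6 − 5.57×43.4) = 5.57/382.4 = 0.01457 per s.

0.015 per s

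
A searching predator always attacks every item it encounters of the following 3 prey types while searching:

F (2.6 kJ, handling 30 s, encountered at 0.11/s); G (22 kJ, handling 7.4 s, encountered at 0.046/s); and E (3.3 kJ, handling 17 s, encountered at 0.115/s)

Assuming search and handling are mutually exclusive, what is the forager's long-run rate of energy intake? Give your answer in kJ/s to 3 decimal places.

R = Σλ_iE_i / (1 + Σλ_ih_i)
Numerator: 0.11×2.6 + 0.046×22 + 0.115×3.3 = 1.677
Denominator: 1 + 0.11×30 + 0.046×7.4 + 0.115×17 = 6.595
R = 1.677/6.595 = 0.2543 kJ/s

0.254 kJ/s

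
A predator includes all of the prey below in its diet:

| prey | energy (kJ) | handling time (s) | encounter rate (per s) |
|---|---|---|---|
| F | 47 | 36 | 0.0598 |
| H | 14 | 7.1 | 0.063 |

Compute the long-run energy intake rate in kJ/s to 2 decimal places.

R = (0.0598×47 + 0.063×14) / (1 + 0.0598×36 + 0.063×7.1) = 3.693/3.6 = 1.026 kJ/s.

1.03 kJ/s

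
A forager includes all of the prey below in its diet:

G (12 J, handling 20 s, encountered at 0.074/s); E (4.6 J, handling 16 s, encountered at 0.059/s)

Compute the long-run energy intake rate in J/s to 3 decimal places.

Energy encountered per unit search time: 0.074×12 + 0.059×4.6 = 1.159 J/s.
Handling time per unit search time: 0.074×20 + 0.059×16 = 2.424.
Rate = 1.159/(1 + 2.424) = 0.3386 J/s.

0.339 J/s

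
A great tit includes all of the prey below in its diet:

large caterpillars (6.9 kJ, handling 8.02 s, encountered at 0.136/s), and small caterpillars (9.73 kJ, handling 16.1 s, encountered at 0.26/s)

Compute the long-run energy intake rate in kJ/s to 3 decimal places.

0.553 kJ/s

R = Σλ_iE_i / (1 + Σλ_ih_i)
Numerator: 0.136×6.9 + 0.26×9.73 = 3.468
Denominator: 1 + 0.136×8.02 + 0.26×16.1 = 6.277
R = 3.468/6.277 = 0.5525 kJ/s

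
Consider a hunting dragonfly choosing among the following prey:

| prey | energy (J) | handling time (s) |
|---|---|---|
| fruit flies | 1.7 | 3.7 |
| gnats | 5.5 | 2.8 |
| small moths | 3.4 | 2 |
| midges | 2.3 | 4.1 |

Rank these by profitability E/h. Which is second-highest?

small moths

In descending order of E/h:
gnats: 5.5/2.8 = 1.96 J/s
small moths: 3.4/2 = 1.7 J/s
midges: 2.3/4.1 = 0.561 J/s
fruit flies: 1.7/3.7 = 0.459 J/s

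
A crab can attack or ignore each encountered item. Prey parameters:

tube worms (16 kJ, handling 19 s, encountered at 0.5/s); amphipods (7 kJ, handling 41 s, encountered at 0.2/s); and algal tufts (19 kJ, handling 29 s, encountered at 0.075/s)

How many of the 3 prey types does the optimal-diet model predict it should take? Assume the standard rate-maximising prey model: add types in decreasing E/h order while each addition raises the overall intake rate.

Rank by E/h (kJ/s): tube worms 0.842, algal tufts 0.655, amphipods 0.171. Include each in turn until the next type's E/h falls below the running intake rate.
Rate on top 1: 0.7619. algal tufts: 0.655 < 0.7619 → exclude; stop.
Optimal diet: tube worms — 1 of 3 types.

1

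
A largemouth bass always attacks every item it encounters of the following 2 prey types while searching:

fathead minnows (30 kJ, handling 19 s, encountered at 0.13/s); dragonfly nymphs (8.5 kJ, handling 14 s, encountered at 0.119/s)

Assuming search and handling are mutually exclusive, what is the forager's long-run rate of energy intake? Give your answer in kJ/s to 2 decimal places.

Energy encountered per unit search time: 0.13×30 + 0.119×8.5 = 4.912 kJ/s.
Handling time per unit search time: 0.13×19 + 0.119×14 = 4.136.
Rate = 4.912/(1 + 4.136) = 0.9563 kJ/s.

0.96 kJ/s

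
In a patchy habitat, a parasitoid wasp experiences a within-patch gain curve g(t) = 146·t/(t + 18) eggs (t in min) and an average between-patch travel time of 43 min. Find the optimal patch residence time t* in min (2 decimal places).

27.82 min

By the marginal value theorem, leave when the instantaneous gain rate g'(t) equals the habitat-wide average g(t)/(T + t).
g'(t) = 146·18/(t + 18)². Setting 146·18/(t+18)² = 146t/[(t+18)(43+t)] gives 18(43+t) = t(t+18), so t² = 18×43 = 774.
t* = √774 = 27.82 min.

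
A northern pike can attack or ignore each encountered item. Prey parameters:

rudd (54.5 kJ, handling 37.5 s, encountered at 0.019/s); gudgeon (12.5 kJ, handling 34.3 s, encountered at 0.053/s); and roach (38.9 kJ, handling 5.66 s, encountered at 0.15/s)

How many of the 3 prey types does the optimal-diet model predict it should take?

1

E/h in descending order: roach 6.87, rudd 1.45, gudgeon 0.364 kJ/s. The optimal diet is the largest prefix of this list for which every included type satisfies E_i/h_i > R on the types above it.
Rate on top 1: 3.156. rudd: 1.45 < 3.156 → exclude; stop.
Optimal diet: roach — 1 of 3 types.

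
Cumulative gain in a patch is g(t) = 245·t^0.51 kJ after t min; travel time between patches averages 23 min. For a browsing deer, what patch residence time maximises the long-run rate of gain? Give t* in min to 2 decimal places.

Optimal t* satisfies g'(t*) = g(t*)/(T + t*).
g'(t) = 0.51·245·t^-0.49. Setting 0.51·245·t^-0.49 = 245·t^0.51/(23+t) gives 0.51(23+t) = t, so 0.49·t = 0.51×23.
t* = 0.51×23/0.49 = 23.94 min.

23.94 min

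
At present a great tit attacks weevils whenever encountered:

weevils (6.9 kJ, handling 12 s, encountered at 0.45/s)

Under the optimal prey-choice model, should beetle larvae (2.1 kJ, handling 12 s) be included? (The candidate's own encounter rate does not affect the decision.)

No

Intake rate on the current diet: R = (0.45×6.9) / (1 + 0.45×12) = 3.105/6.4 = 0.4852 kJ/s.
Profitability of beetle larvae: 2.1/12 = 0.175 kJ/s.
0.175 < 0.4852, so adding beetle larvae would lower the average — exclude it.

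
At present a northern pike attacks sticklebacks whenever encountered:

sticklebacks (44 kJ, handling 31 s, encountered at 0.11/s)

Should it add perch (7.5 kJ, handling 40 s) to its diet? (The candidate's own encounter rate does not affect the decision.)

Intake rate on the current diet: R = (0.11×44) / (1 + 0.11×31) = 4.84/4.41 = 1.098 kJ/s.
Profitability of perch: 7.5/40 = 0.1875 kJ/s.
0.1875 < 1.098, so adding perch would lower the average — exclude it.

No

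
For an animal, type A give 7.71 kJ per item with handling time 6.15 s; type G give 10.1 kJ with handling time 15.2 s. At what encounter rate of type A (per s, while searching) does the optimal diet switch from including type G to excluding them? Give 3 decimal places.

Drop type G once their profitability E₂/h₂ falls below the rate achievable on type A alone: E₂/h₂ = λE₁/(1 + λh₁).
Solve for λ: λE₁h₂ = E₂(1 + λh₁) → λ(E₁h₂ − E₂h₁) = E₂ → λ = E₂/(E₁h₂ − E₂h₁).
λ = 10.1/(7.71×15.2 − 10.1×6.15) = 10.1/55.08 = 0.1834 per s.

0.183 per s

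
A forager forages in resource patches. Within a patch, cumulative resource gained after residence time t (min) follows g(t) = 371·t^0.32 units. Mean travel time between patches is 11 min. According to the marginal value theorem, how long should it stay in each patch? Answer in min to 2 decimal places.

Maximise g(t)/(T+t): set derivative to zero → g'(t)(T+t) = g(t).
g'(t) = 0.32·371·t^-0.68. Setting 0.32·371·t^-0.68 = 371·t^0.32/(11+t) gives 0.32(11+t) = t, so 0.68·t = 0.32×11.
t* = 0.32×11/0.68 = 5.176 min.

5.18 min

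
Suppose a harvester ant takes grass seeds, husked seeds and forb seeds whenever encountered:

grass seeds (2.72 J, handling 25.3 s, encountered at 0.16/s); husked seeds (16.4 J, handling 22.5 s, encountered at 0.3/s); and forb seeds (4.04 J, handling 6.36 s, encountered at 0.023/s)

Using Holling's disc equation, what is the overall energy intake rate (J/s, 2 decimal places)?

R = Σλ_iE_i / (1 + Σλ_ih_i)
Numerator: 0.16×2.72 + 0.3×16.4 + 0.023×4.04 = 5.448
Denominator: 1 + 0.16×25.3 + 0.3×22.5 + 0.023×6.36 = 11.94
R = 5.448/11.94 = 0.4561 J/s

0.46 J/s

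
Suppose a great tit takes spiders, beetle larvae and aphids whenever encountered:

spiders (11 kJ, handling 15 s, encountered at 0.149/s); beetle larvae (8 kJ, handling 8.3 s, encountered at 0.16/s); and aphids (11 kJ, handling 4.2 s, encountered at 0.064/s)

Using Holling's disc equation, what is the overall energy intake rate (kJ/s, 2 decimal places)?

R = Σλ_iE_i / (1 + Σλ_ih_i)
Numerator: 0.149×11 + 0.16×8 + 0.064×11 = 3.623
Denominator: 1 + 0.149×15 + 0.16×8.3 + 0.064×4.2 = 4.832
R = 3.623/4.832 = 0.7498 kJ/s

0.75 kJ/s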